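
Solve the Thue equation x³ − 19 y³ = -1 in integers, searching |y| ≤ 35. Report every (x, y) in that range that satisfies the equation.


The equation is x³ - 19y³ = -1. For fixed y, x³ = 19·y³ − 1, so a solution requires the RHS to be a perfect cube.
Strategy: iterate y from -35 to 35, compute RHS = 19·y³ − 1, and check whether it is a (positive or negative) perfect cube.
Check small values of y:
  y = 0: RHS = -1 = (-1)³ ⇒ x = -1 works.
  y = 1: RHS = 18 is not a perfect cube.
  y = -1: RHS = -20 is not a perfect cube.
  y = 2: RHS = 151 is not a perfect cube.
  y = -2: RHS = -153 is not a perfect cube.
  y = 3: RHS = 512 = (8)³ ⇒ x = 8 works.
  y = -3: RHS = -514 is not a perfect cube.
Continuing the search up to |y| = 35 finds no further solutions beyond those listed.
Collected solutions: (-1, 0), (8, 3).

Solutions (with |y| ≤ 35): (-1, 0), (8, 3).


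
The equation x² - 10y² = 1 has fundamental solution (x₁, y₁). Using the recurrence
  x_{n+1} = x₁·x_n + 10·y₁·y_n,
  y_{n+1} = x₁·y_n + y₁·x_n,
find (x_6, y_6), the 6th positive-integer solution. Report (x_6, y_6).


Step 1: Find the fundamental solution (x₁, y₁) of x² - 10y² = 1.
  Expand √10 as a continued fraction. a₀ = ⌊√10⌋ = 3; iterate m_{k+1} = d_k·a_k − m_k, d_{k+1} = (10 − m_{k+1}²)/d_k, a_{k+1} = ⌊(a₀ + m_{k+1})/d_{k+1}⌋ (starting m₀ = 0, d₀ = 1), with convergents p_k = a_k·p_{k-1} + p_{k-2}, q_k = a_k·q_{k-1} + q_{k-2} (p₋₁ = 1, q₋₁ = 0):
  k = 0: a₀ = 3; p₀/q₀ = 3/1; p₀² − 10·q₀² = 9 − 10 = -1.
  k = 1: m = 3, d = 1, a = ⌊(3 + 3)/1⌋ = 6; p/q = (6·3 + 1)/(6·1 + 0) = 19/6; p² − 10·q² = 361 − 360 = 1.
  The first convergent with p² − 10·q² = 1 gives the fundamental solution (x₁, y₁) = (19, 6).
Step 2: Apply the recurrence (x_{n+1}, y_{n+1}) = (x₁x_n + 10y₁y_n, x₁y_n + y₁x_n) repeatedly.
  From (x_1, y_1) = (19, 6): x_2 = 19·19 + 10·6·6 = 721; y_2 = 19·6 + 6·19 = 228.
  From (x_2, y_2) = (721, 228): x_3 = 19·721 + 10·6·228 = 27379; y_3 = 19·228 + 6·721 = 8658.
  From (x_3, y_3) = (27379, 8658): x_4 = 19·27379 + 10·6·8658 = 1039681; y_4 = 19·8658 + 6·27379 = 328776.
  From (x_4, y_4) = (1039681, 328776): x_5 = 19·1039681 + 10·6·328776 = 39480499; y_5 = 19·328776 + 6·1039681 = 12484830.
  From (x_5, y_5) = (39480499, 12484830): x_6 = 19·39480499 + 10·6·12484830 = 1499219281; y_6 = 19·12484830 + 6·39480499 = 474094764.
Step 3: Verify x_6² - 10·y_6² = 2247658452522156961 - 2247658452522156960 = 1 (should be 1). ✓

(x_1, y_1) = (19, 6); (x_6, y_6) = (1499219281, 474094764).


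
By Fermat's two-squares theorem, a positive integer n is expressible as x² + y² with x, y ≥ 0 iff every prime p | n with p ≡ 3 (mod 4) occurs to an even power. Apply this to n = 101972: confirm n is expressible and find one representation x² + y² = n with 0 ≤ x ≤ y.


Step 1: Factor n = 101972 = 2^2 · 13 · 37 · 53.
Step 2: Check the mod-4 condition on each prime factor: 2 = 2 (special); 13 ≡ 1 (mod 4), exponent 1; 37 ≡ 1 (mod 4), exponent 1; 53 ≡ 1 (mod 4), exponent 1.
All primes ≡ 3 (mod 4) appear to even exponent (or don't appear), so by the two-squares theorem n IS expressible as a sum of two squares.
Step 3: Build a representation. Group n = k² · m with k = 2 and m = 13 · 37 · 53 = 25493 (a product of primes ≡ 1 (mod 4)); a representation of m scales to one of n via (k·x)² + (k·y)² = k²(x² + y²). Each prime p ≡ 1 (mod 4) is itself a sum of two squares; find a² by testing p − a² for a perfect square:
  13: 13 − 1² = 12, 13 − 2² = 9 = 3² ⇒ 13 = 2² + 3².
  37: 37 − 1² = 36 = 6² ⇒ 37 = 1² + 6².
  53: 53 − 1² = 52, 53 − 2² = 49 = 7² ⇒ 53 = 2² + 7².
  Combine using the Brahmagupta–Fibonacci identity (a² + b²)(c² + d²) = (ac − bd)² + (ad + bc)² = (ac + bd)² + (ad − bc)²:
  13 · 37 = 481: from (2² + 3²)(1² + 6²), take (2·1 − 3·6, 2·6 + 3·1) = (2 − 18, 12 + 3) = (-16, 15); dropping signs (only squares matter) gives (16, 15); check 16² + 15² = 256 + 225 = 481 ✓.
  481 · 53 = 25493: from (16² + 15²)(2² + 7²), take (16·2 − 15·7, 16·7 + 15·2) = (32 − 105, 112 + 30) = (-73, 142); dropping signs (only squares matter) gives (73, 142); check 73² + 142² = 5329 + 20164 = 25493 ✓.
  Scale by k = 2: (2·73, 2·142) = (146, 284).
Step 4: Order so x ≤ y and verify: 146² + 284² = 21316 + 80656 = 101972 = n. ✓

n = 101972 = 146² + 284² (one valid representation with x ≤ y).


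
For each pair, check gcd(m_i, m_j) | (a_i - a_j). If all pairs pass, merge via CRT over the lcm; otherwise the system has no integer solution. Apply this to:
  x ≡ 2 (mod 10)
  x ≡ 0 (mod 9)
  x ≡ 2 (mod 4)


Moduli 10, 9, 4 are not pairwise coprime, so CRT works modulo lcm(m_i) when all pairwise compatibility conditions hold.
Pairwise compatibility: gcd(m_i, m_j) must divide a_i - a_j for every pair.
Merge one congruence at a time:
  Start: x ≡ 2 (mod 10).
  Combine with x ≡ 0 (mod 9): gcd(10, 9) = 1; 0 - 2 = -2, which IS divisible by 1, so compatible.
    Write x = 2 + 10·t and substitute into x ≡ 0 (mod 9): 10·t ≡ 0 − 2 = -2 (mod 9).
    Reduce coefficients mod 9: 1·t ≡ 7 (mod 9).
    So t ≡ 7 (mod 9).
    Then x = 2 + 10·7 = 72, valid modulo lcm(10, 9) = 90: x ≡ 72 (mod 90).
  Combine with x ≡ 2 (mod 4): gcd(90, 4) = 2; 2 - 72 = -70, which IS divisible by 2, so compatible.
    Write x = 72 + 90·t and substitute into x ≡ 2 (mod 4): 90·t ≡ 2 − 72 = -70 (mod 4).
    Divide the congruence (and modulus) by g = 2: 45·t ≡ -35 (mod 2).
    Reduce coefficients mod 2: 1·t ≡ 1 (mod 2).
    So t ≡ 1 (mod 2).
    Then x = 72 + 90·1 = 162, valid modulo lcm(90, 4) = 180: x ≡ 162 (mod 180).
Verify: 162 mod 10 = 2, 162 mod 9 = 0, 162 mod 4 = 2.

x ≡ 162 (mod 180).


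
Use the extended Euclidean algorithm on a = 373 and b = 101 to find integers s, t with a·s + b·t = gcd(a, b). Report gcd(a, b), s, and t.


Euclidean algorithm on (373, 101) — divide until remainder is 0:
  373 = 3 · 101 + 70
  101 = 1 · 70 + 31
  70 = 2 · 31 + 8
  31 = 3 · 8 + 7
  8 = 1 · 7 + 1
  7 = 7 · 1 + 0
gcd(373, 101) = 1.
Track Bezout coefficients alongside the remainders: start with r₀ = 373 = a·1 + b·0 (s = 1, t = 0) and r₁ = 101 = a·0 + b·1 (s = 0, t = 1); each new remainder r_{k+1} = r_{k-1} − q_k·r_k inherits s_{k+1} = s_{k-1} − q_k·s_k, t_{k+1} = t_{k-1} − q_k·t_k, so r_k = a·s_k + b·t_k at every step:
  q = 3: r = 70, s = 1 − 3·0 = 1, t = 0 − 3·1 = -3  (check: 373·1 + 101·(-3) = 70)
  q = 1: r = 31, s = 0 − 1·1 = -1, t = 1 − 1·(-3) = 4  (check: 373·(-1) + 101·4 = 31)
  q = 2: r = 8, s = 1 − 2·(-1) = 3, t = -3 − 2·4 = -11  (check: 373·3 + 101·(-11) = 8)
  q = 3: r = 7, s = -1 − 3·3 = -10, t = 4 − 3·(-11) = 37  (check: 373·(-10) + 101·37 = 7)
  q = 1: r = 1, s = 3 − 1·(-10) = 13, t = -11 − 1·37 = -48  (check: 373·13 + 101·(-48) = 1)
The row with r = 1 (the gcd) gives the Bezout coefficients s = 13, t = -48.
Result: 373 · (13) + 101 · (-48) = 1.

gcd(373, 101) = 1; s = 13, t = -48 (check: 373·13 + 101·(-48) = 1).


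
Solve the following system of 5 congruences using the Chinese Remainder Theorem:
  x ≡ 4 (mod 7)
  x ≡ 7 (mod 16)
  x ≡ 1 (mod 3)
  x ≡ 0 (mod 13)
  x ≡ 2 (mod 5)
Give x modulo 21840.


Product of moduli M = 7 · 16 · 3 · 13 · 5 = 21840.
Merge one congruence at a time:
  Start: x ≡ 4 (mod 7).
  Combine with x ≡ 7 (mod 16); new modulus lcm = 112.
    Write x = 4 + 7·t and substitute into x ≡ 7 (mod 16): 7·t ≡ 7 − 4 = 3 (mod 16).
    The inverse of 7 mod 16 is 7 (since 7·7 = 49 = 3·16 + 1), so t ≡ 7·3 = 21 ≡ 5 (mod 16).
    Then x = 4 + 7·5 = 39, valid modulo lcm(7, 16) = 112: x ≡ 39 (mod 112).
  Combine with x ≡ 1 (mod 3); new modulus lcm = 336.
    Write x = 39 + 112·t and substitute into x ≡ 1 (mod 3): 112·t ≡ 1 − 39 = -38 (mod 3).
    Reduce coefficients mod 3: 1·t ≡ 1 (mod 3).
    So t ≡ 1 (mod 3).
    Then x = 39 + 112·1 = 151, valid modulo lcm(112, 3) = 336: x ≡ 151 (mod 336).
  Combine with x ≡ 0 (mod 13); new modulus lcm = 4368.
    Write x = 151 + 336·t and substitute into x ≡ 0 (mod 13): 336·t ≡ 0 − 151 = -151 (mod 13).
    Reduce coefficients mod 13: 11·t ≡ 5 (mod 13).
    The inverse of 11 mod 13 is 6 (since 11·6 = 66 = 5·13 + 1), so t ≡ 6·5 = 30 ≡ 4 (mod 13).
    Then x = 151 + 336·4 = 1495, valid modulo lcm(336, 13) = 4368: x ≡ 1495 (mod 4368).
  Combine with x ≡ 2 (mod 5); new modulus lcm = 21840.
    Write x = 1495 + 4368·t and substitute into x ≡ 2 (mod 5): 4368·t ≡ 2 − 1495 = -1493 (mod 5).
    Reduce coefficients mod 5: 3·t ≡ 2 (mod 5).
    The inverse of 3 mod 5 is 2 (since 3·2 = 6 = 1·5 + 1), so t ≡ 2·2 = 4 ≡ 4 (mod 5).
    Then x = 1495 + 4368·4 = 18967, valid modulo lcm(4368, 5) = 21840: x ≡ 18967 (mod 21840).
Verify against each original: 18967 mod 7 = 4, 18967 mod 16 = 7, 18967 mod 3 = 1, 18967 mod 13 = 0, 18967 mod 5 = 2.

x ≡ 18967 (mod 21840).


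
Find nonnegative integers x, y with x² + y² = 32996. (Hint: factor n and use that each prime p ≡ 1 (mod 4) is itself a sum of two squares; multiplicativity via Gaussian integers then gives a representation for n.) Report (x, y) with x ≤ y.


Step 1: Factor n = 32996 = 2^2 · 73 · 113.
Step 2: Check the mod-4 condition on each prime factor: 2 = 2 (special); 73 ≡ 1 (mod 4), exponent 1; 113 ≡ 1 (mod 4), exponent 1.
All primes ≡ 3 (mod 4) appear to even exponent (or don't appear), so by the two-squares theorem n IS expressible as a sum of two squares.
Step 3: Build a representation. Group n = k² · m with k = 2 and m = 73 · 113 = 8249 (a product of primes ≡ 1 (mod 4)); a representation of m scales to one of n via (k·x)² + (k·y)² = k²(x² + y²). Each prime p ≡ 1 (mod 4) is itself a sum of two squares; find a² by testing p − a² for a perfect square:
  73: 73 − 1² = 72, 73 − 2² = 69, 73 − 3² = 64 = 8² ⇒ 73 = 3² + 8².
  113: 113 − 1² = 112, 113 − 2² = 109, 113 − 3² = 104, 113 − 4² = 97, 113 − 5² = 88, 113 − 6² = 77, 113 − 7² = 64 = 8² ⇒ 113 = 7² + 8².
  Combine using the Brahmagupta–Fibonacci identity (a² + b²)(c² + d²) = (ac − bd)² + (ad + bc)² = (ac + bd)² + (ad − bc)²:
  73 · 113 = 8249: from (3² + 8²)(7² + 8²), take (3·7 − 8·8, 3·8 + 8·7) = (21 − 64, 24 + 56) = (-43, 80); dropping signs (only squares matter) gives (43, 80); check 43² + 80² = 1849 + 6400 = 8249 ✓.
  Scale by k = 2: (2·43, 2·80) = (86, 160).
Step 4: Order so x ≤ y and verify: 86² + 160² = 7396 + 25600 = 32996 = n. ✓

n = 32996 = 86² + 160² (one valid representation with x ≤ y).


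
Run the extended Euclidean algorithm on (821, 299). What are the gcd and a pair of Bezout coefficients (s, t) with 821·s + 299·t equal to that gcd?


Euclidean algorithm on (821, 299) — divide until remainder is 0:
  821 = 2 · 299 + 223
  299 = 1 · 223 + 76
  223 = 2 · 76 + 71
  76 = 1 · 71 + 5
  71 = 14 · 5 + 1
  5 = 5 · 1 + 0
gcd(821, 299) = 1.
Track Bezout coefficients alongside the remainders: start with r₀ = 821 = a·1 + b·0 (s = 1, t = 0) and r₁ = 299 = a·0 + b·1 (s = 0, t = 1); each new remainder r_{k+1} = r_{k-1} − q_k·r_k inherits s_{k+1} = s_{k-1} − q_k·s_k, t_{k+1} = t_{k-1} − q_k·t_k, so r_k = a·s_k + b·t_k at every step:
  q = 2: r = 223, s = 1 − 2·0 = 1, t = 0 − 2·1 = -2  (check: 821·1 + 299·(-2) = 223)
  q = 1: r = 76, s = 0 − 1·1 = -1, t = 1 − 1·(-2) = 3  (check: 821·(-1) + 299·3 = 76)
  q = 2: r = 71, s = 1 − 2·(-1) = 3, t = -2 − 2·3 = -8  (check: 821·3 + 299·(-8) = 71)
  q = 1: r = 5, s = -1 − 1·3 = -4, t = 3 − 1·(-8) = 11  (check: 821·(-4) + 299·11 = 5)
  q = 14: r = 1, s = 3 − 14·(-4) = 59, t = -8 − 14·11 = -162  (check: 821·59 + 299·(-162) = 1)
The row with r = 1 (the gcd) gives the Bezout coefficients s = 59, t = -162.
Result: 821 · (59) + 299 · (-162) = 1.

gcd(821, 299) = 1; s = 59, t = -162 (check: 821·59 + 299·(-162) = 1).


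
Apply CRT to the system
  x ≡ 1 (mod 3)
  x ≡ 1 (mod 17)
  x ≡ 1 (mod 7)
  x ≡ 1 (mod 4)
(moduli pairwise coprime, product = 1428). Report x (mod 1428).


Product of moduli M = 3 · 17 · 7 · 4 = 1428.
Merge one congruence at a time:
  Start: x ≡ 1 (mod 3).
  Combine with x ≡ 1 (mod 17); new modulus lcm = 51.
    Write x = 1 + 3·t and substitute into x ≡ 1 (mod 17): 3·t ≡ 1 − 1 = 0 (mod 17).
    The inverse of 3 mod 17 is 6 (since 3·6 = 18 = 1·17 + 1), so t ≡ 6·0 = 0 ≡ 0 (mod 17).
    Then x = 1 + 3·0 = 1, valid modulo lcm(3, 17) = 51: x ≡ 1 (mod 51).
  Combine with x ≡ 1 (mod 7); new modulus lcm = 357.
    Write x = 1 + 51·t and substitute into x ≡ 1 (mod 7): 51·t ≡ 1 − 1 = 0 (mod 7).
    Reduce coefficients mod 7: 2·t ≡ 0 (mod 7).
    The inverse of 2 mod 7 is 4 (since 2·4 = 8 = 1·7 + 1), so t ≡ 4·0 = 0 ≡ 0 (mod 7).
    Then x = 1 + 51·0 = 1, valid modulo lcm(51, 7) = 357: x ≡ 1 (mod 357).
  Combine with x ≡ 1 (mod 4); new modulus lcm = 1428.
    Write x = 1 + 357·t and substitute into x ≡ 1 (mod 4): 357·t ≡ 1 − 1 = 0 (mod 4).
    Reduce coefficients mod 4: 1·t ≡ 0 (mod 4).
    So t ≡ 0 (mod 4).
    Then x = 1 + 357·0 = 1, valid modulo lcm(357, 4) = 1428: x ≡ 1 (mod 1428).
Verify against each original: 1 mod 3 = 1, 1 mod 17 = 1, 1 mod 7 = 1, 1 mod 4 = 1.

x ≡ 1 (mod 1428).


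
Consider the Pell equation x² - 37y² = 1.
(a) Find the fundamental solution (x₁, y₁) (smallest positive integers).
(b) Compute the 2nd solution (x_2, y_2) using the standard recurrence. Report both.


Step 1: Find the fundamental solution (x₁, y₁) of x² - 37y² = 1.
  Expand √37 as a continued fraction. a₀ = ⌊√37⌋ = 6; iterate m_{k+1} = d_k·a_k − m_k, d_{k+1} = (37 − m_{k+1}²)/d_k, a_{k+1} = ⌊(a₀ + m_{k+1})/d_{k+1}⌋ (starting m₀ = 0, d₀ = 1), with convergents p_k = a_k·p_{k-1} + p_{k-2}, q_k = a_k·q_{k-1} + q_{k-2} (p₋₁ = 1, q₋₁ = 0):
  k = 0: a₀ = 6; p₀/q₀ = 6/1; p₀² − 37·q₀² = 36 − 37 = -1.
  k = 1: m = 6, d = 1, a = ⌊(6 + 6)/1⌋ = 12; p/q = (12·6 + 1)/(12·1 + 0) = 73/12; p² − 37·q² = 5329 − 5328 = 1.
  The first convergent with p² − 37·q² = 1 gives the fundamental solution (x₁, y₁) = (73, 12).
Step 2: Apply the recurrence (x_{n+1}, y_{n+1}) = (x₁x_n + 37y₁y_n, x₁y_n + y₁x_n) repeatedly.
  From (x_1, y_1) = (73, 12): x_2 = 73·73 + 37·12·12 = 10657; y_2 = 73·12 + 12·73 = 1752.
Step 3: Verify x_2² - 37·y_2² = 113571649 - 113571648 = 1 (should be 1). ✓

(x_1, y_1) = (73, 12); (x_2, y_2) = (10657, 1752).


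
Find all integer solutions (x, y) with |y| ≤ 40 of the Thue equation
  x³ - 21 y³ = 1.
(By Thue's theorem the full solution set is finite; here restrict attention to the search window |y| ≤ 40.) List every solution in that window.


The equation is x³ - 21y³ = 1. For fixed y, x³ = 21·y³ + 1, so a solution requires the RHS to be a perfect cube.
Strategy: iterate y from -40 to 40, compute RHS = 21·y³ + 1, and check whether it is a (positive or negative) perfect cube.
Check small values of y:
  y = 0: RHS = 1 = (1)³ ⇒ x = 1 works.
  y = 1: RHS = 22 is not a perfect cube.
  y = -1: RHS = -20 is not a perfect cube.
  y = 2: RHS = 169 is not a perfect cube.
  y = -2: RHS = -167 is not a perfect cube.
  y = 3: RHS = 568 is not a perfect cube.
  y = -3: RHS = -566 is not a perfect cube.
Continuing the search up to |y| = 40 finds no further solutions beyond those listed.
Collected solutions: (1, 0).

Solutions (with |y| ≤ 40): (1, 0).


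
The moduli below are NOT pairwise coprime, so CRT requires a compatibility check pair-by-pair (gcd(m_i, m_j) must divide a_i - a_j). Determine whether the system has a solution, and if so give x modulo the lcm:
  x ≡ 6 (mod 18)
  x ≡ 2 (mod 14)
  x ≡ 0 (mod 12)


Moduli 18, 14, 12 are not pairwise coprime, so CRT works modulo lcm(m_i) when all pairwise compatibility conditions hold.
Pairwise compatibility: gcd(m_i, m_j) must divide a_i - a_j for every pair.
Merge one congruence at a time:
  Start: x ≡ 6 (mod 18).
  Combine with x ≡ 2 (mod 14): gcd(18, 14) = 2; 2 - 6 = -4, which IS divisible by 2, so compatible.
    Write x = 6 + 18·t and substitute into x ≡ 2 (mod 14): 18·t ≡ 2 − 6 = -4 (mod 14).
    Divide the congruence (and modulus) by g = 2: 9·t ≡ -2 (mod 7).
    Reduce coefficients mod 7: 2·t ≡ 5 (mod 7).
    The inverse of 2 mod 7 is 4 (since 2·4 = 8 = 1·7 + 1), so t ≡ 4·5 = 20 ≡ 6 (mod 7).
    Then x = 6 + 18·6 = 114, valid modulo lcm(18, 14) = 126: x ≡ 114 (mod 126).
  Combine with x ≡ 0 (mod 12): gcd(126, 12) = 6; 0 - 114 = -114, which IS divisible by 6, so compatible.
    Write x = 114 + 126·t and substitute into x ≡ 0 (mod 12): 126·t ≡ 0 − 114 = -114 (mod 12).
    Divide the congruence (and modulus) by g = 6: 21·t ≡ -19 (mod 2).
    Reduce coefficients mod 2: 1·t ≡ 1 (mod 2).
    So t ≡ 1 (mod 2).
    Then x = 114 + 126·1 = 240, valid modulo lcm(126, 12) = 252: x ≡ 240 (mod 252).
Verify: 240 mod 18 = 6, 240 mod 14 = 2, 240 mod 12 = 0.

x ≡ 240 (mod 252).


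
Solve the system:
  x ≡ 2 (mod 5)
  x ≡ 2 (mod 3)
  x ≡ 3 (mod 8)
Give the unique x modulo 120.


Moduli 5, 3, 8 are pairwise coprime; by CRT there is a unique solution modulo M = 5 · 3 · 8 = 120.
Solve pairwise, accumulating the modulus:
  Start with x ≡ 2 (mod 5).
  Combine with x ≡ 2 (mod 3): since gcd(5, 3) = 1, we get a unique residue mod 15.
    Write x = 2 + 5·t and substitute into x ≡ 2 (mod 3): 5·t ≡ 2 − 2 = 0 (mod 3).
    Reduce coefficients mod 3: 2·t ≡ 0 (mod 3).
    The inverse of 2 mod 3 is 2 (since 2·2 = 4 = 1·3 + 1), so t ≡ 2·0 = 0 ≡ 0 (mod 3).
    Then x = 2 + 5·0 = 2, valid modulo lcm(5, 3) = 15: x ≡ 2 (mod 15).
  Combine with x ≡ 3 (mod 8): since gcd(15, 8) = 1, we get a unique residue mod 120.
    Write x = 2 + 15·t and substitute into x ≡ 3 (mod 8): 15·t ≡ 3 − 2 = 1 (mod 8).
    Reduce coefficients mod 8: 7·t ≡ 1 (mod 8).
    The inverse of 7 mod 8 is 7 (since 7·7 = 49 = 6·8 + 1), so t ≡ 7·1 = 7 ≡ 7 (mod 8).
    Then x = 2 + 15·7 = 107, valid modulo lcm(15, 8) = 120: x ≡ 107 (mod 120).
Verify: 107 mod 5 = 2 ✓, 107 mod 3 = 2 ✓, 107 mod 8 = 3 ✓.

x ≡ 107 (mod 120).


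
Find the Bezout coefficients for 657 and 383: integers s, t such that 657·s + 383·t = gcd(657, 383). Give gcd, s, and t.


Euclidean algorithm on (657, 383) — divide until remainder is 0:
  657 = 1 · 383 + 274
  383 = 1 · 274 + 109
  274 = 2 · 109 + 56
  109 = 1 · 56 + 53
  56 = 1 · 53 + 3
  53 = 17 · 3 + 2
  3 = 1 · 2 + 1
  2 = 2 · 1 + 0
gcd(657, 383) = 1.
Track Bezout coefficients alongside the remainders: start with r₀ = 657 = a·1 + b·0 (s = 1, t = 0) and r₁ = 383 = a·0 + b·1 (s = 0, t = 1); each new remainder r_{k+1} = r_{k-1} − q_k·r_k inherits s_{k+1} = s_{k-1} − q_k·s_k, t_{k+1} = t_{k-1} − q_k·t_k, so r_k = a·s_k + b·t_k at every step:
  q = 1: r = 274, s = 1 − 1·0 = 1, t = 0 − 1·1 = -1  (check: 657·1 + 383·(-1) = 274)
  q = 1: r = 109, s = 0 − 1·1 = -1, t = 1 − 1·(-1) = 2  (check: 657·(-1) + 383·2 = 109)
  q = 2: r = 56, s = 1 − 2·(-1) = 3, t = -1 − 2·2 = -5  (check: 657·3 + 383·(-5) = 56)
  q = 1: r = 53, s = -1 − 1·3 = -4, t = 2 − 1·(-5) = 7  (check: 657·(-4) + 383·7 = 53)
  q = 1: r = 3, s = 3 − 1·(-4) = 7, t = -5 − 1·7 = -12  (check: 657·7 + 383·(-12) = 3)
  q = 17: r = 2, s = -4 − 17·7 = -123, t = 7 − 17·(-12) = 211  (check: 657·(-123) + 383·211 = 2)
  q = 1: r = 1, s = 7 − 1·(-123) = 130, t = -12 − 1·211 = -223  (check: 657·130 + 383·(-223) = 1)
The row with r = 1 (the gcd) gives the Bezout coefficients s = 130, t = -223.
Result: 657 · (130) + 383 · (-223) = 1.

gcd(657, 383) = 1; s = 130, t = -223 (check: 657·130 + 383·(-223) = 1).


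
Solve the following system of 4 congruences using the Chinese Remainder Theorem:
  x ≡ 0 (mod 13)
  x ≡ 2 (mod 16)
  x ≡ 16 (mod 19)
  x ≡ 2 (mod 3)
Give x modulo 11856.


Product of moduli M = 13 · 16 · 19 · 3 = 11856.
Merge one congruence at a time:
  Start: x ≡ 0 (mod 13).
  Combine with x ≡ 2 (mod 16); new modulus lcm = 208.
    Write x = 0 + 13·t and substitute into x ≡ 2 (mod 16): 13·t ≡ 2 − 0 = 2 (mod 16).
    The inverse of 13 mod 16 is 5 (since 13·5 = 65 = 4·16 + 1), so t ≡ 5·2 = 10 ≡ 10 (mod 16).
    Then x = 0 + 13·10 = 130, valid modulo lcm(13, 16) = 208: x ≡ 130 (mod 208).
  Combine with x ≡ 16 (mod 19); new modulus lcm = 3952.
    Write x = 130 + 208·t and substitute into x ≡ 16 (mod 19): 208·t ≡ 16 − 130 = -114 (mod 19).
    Reduce coefficients mod 19: 18·t ≡ 0 (mod 19).
    The inverse of 18 mod 19 is 18 (since 18·18 = 324 = 17·19 + 1), so t ≡ 18·0 = 0 ≡ 0 (mod 19).
    Then x = 130 + 208·0 = 130, valid modulo lcm(208, 19) = 3952: x ≡ 130 (mod 3952).
  Combine with x ≡ 2 (mod 3); new modulus lcm = 11856.
    Write x = 130 + 3952·t and substitute into x ≡ 2 (mod 3): 3952·t ≡ 2 − 130 = -128 (mod 3).
    Reduce coefficients mod 3: 1·t ≡ 1 (mod 3).
    So t ≡ 1 (mod 3).
    Then x = 130 + 3952·1 = 4082, valid modulo lcm(3952, 3) = 11856: x ≡ 4082 (mod 11856).
Verify against each original: 4082 mod 13 = 0, 4082 mod 16 = 2, 4082 mod 19 = 16, 4082 mod 3 = 2.

x ≡ 4082 (mod 11856).


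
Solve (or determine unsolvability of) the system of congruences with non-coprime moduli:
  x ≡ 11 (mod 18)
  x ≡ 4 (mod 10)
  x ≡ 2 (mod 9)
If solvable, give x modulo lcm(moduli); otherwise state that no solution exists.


Moduli 18, 10, 9 are not pairwise coprime, so CRT works modulo lcm(m_i) when all pairwise compatibility conditions hold.
Pairwise compatibility: gcd(m_i, m_j) must divide a_i - a_j for every pair.
Merge one congruence at a time:
  Start: x ≡ 11 (mod 18).
  Combine with x ≡ 4 (mod 10): gcd(18, 10) = 2, and 4 - 11 = -7 is NOT divisible by 2.
    ⇒ system is inconsistent (no integer solution).

No solution (the system is inconsistent).


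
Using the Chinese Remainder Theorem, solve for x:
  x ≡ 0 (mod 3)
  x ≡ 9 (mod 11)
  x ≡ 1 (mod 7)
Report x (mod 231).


Moduli 3, 11, 7 are pairwise coprime; by CRT there is a unique solution modulo M = 3 · 11 · 7 = 231.
Solve pairwise, accumulating the modulus:
  Start with x ≡ 0 (mod 3).
  Combine with x ≡ 9 (mod 11): since gcd(3, 11) = 1, we get a unique residue mod 33.
    Write x = 0 + 3·t and substitute into x ≡ 9 (mod 11): 3·t ≡ 9 − 0 = 9 (mod 11).
    The inverse of 3 mod 11 is 4 (since 3·4 = 12 = 1·11 + 1), so t ≡ 4·9 = 36 ≡ 3 (mod 11).
    Then x = 0 + 3·3 = 9, valid modulo lcm(3, 11) = 33: x ≡ 9 (mod 33).
  Combine with x ≡ 1 (mod 7): since gcd(33, 7) = 1, we get a unique residue mod 231.
    Write x = 9 + 33·t and substitute into x ≡ 1 (mod 7): 33·t ≡ 1 − 9 = -8 (mod 7).
    Reduce coefficients mod 7: 5·t ≡ 6 (mod 7).
    The inverse of 5 mod 7 is 3 (since 5·3 = 15 = 2·7 + 1), so t ≡ 3·6 = 18 ≡ 4 (mod 7).
    Then x = 9 + 33·4 = 141, valid modulo lcm(33, 7) = 231: x ≡ 141 (mod 231).
Verify: 141 mod 3 = 0 ✓, 141 mod 11 = 9 ✓, 141 mod 7 = 1 ✓.

x ≡ 141 (mod 231).


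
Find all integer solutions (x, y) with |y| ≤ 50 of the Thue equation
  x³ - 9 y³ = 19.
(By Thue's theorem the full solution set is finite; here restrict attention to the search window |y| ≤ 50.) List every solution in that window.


The equation is x³ - 9y³ = 19. For fixed y, x³ = 9·y³ + 19, so a solution requires the RHS to be a perfect cube.
Strategy: iterate y from -50 to 50, compute RHS = 9·y³ + 19, and check whether it is a (positive or negative) perfect cube.
Check small values of y:
  y = 0: RHS = 19 is not a perfect cube.
  y = 1: RHS = 28 is not a perfect cube.
  y = -1: RHS = 10 is not a perfect cube.
  y = 2: RHS = 91 is not a perfect cube.
  y = -2: RHS = -53 is not a perfect cube.
  y = 3: RHS = 262 is not a perfect cube.
  y = -3: RHS = -224 is not a perfect cube.
Continuing the search up to |y| = 50 finds no solutions either.
No (x, y) in the scanned range satisfies the equation.

No integer solutions with |y| ≤ 50.


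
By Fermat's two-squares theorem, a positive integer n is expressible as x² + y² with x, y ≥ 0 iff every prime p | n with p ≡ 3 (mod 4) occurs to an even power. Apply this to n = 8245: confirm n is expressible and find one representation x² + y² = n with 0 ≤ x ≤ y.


Step 1: Factor n = 8245 = 5 · 17 · 97.
Step 2: Check the mod-4 condition on each prime factor: 5 ≡ 1 (mod 4), exponent 1; 17 ≡ 1 (mod 4), exponent 1; 97 ≡ 1 (mod 4), exponent 1.
All primes ≡ 3 (mod 4) appear to even exponent (or don't appear), so by the two-squares theorem n IS expressible as a sum of two squares.
Step 3: Build a representation. Here n = 5 · 17 · 97 is a product of primes ≡ 1 (mod 4). Each prime p ≡ 1 (mod 4) is itself a sum of two squares; find a² by testing p − a² for a perfect square:
  5: 5 − 1² = 4 = 2² ⇒ 5 = 1² + 2².
  17: 17 − 1² = 16 = 4² ⇒ 17 = 1² + 4².
  97: 97 − 1² = 96, 97 − 2² = 93, 97 − 3² = 88, 97 − 4² = 81 = 9² ⇒ 97 = 4² + 9².
  Combine using the Brahmagupta–Fibonacci identity (a² + b²)(c² + d²) = (ac − bd)² + (ad + bc)² = (ac + bd)² + (ad − bc)²:
  5 · 17 = 85: from (1² + 2²)(1² + 4²), take (1·1 − 2·4, 1·4 + 2·1) = (1 − 8, 4 + 2) = (-7, 6); dropping signs (only squares matter) gives (7, 6); check 7² + 6² = 49 + 36 = 85 ✓.
  85 · 97 = 8245: from (7² + 6²)(4² + 9²), take (7·4 − 6·9, 7·9 + 6·4) = (28 − 54, 63 + 24) = (-26, 87); dropping signs (only squares matter) gives (26, 87); check 26² + 87² = 676 + 7569 = 8245 ✓.
Step 4: Order so x ≤ y and verify: 26² + 87² = 676 + 7569 = 8245 = n. ✓

n = 8245 = 26² + 87² (one valid representation with x ≤ y).


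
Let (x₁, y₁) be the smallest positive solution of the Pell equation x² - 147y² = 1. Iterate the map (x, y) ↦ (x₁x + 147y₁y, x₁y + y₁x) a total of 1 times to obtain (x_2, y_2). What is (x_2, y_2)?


Step 1: Find the fundamental solution (x₁, y₁) of x² - 147y² = 1.
  Expand √147 as a continued fraction. a₀ = ⌊√147⌋ = 12; iterate m_{k+1} = d_k·a_k − m_k, d_{k+1} = (147 − m_{k+1}²)/d_k, a_{k+1} = ⌊(a₀ + m_{k+1})/d_{k+1}⌋ (starting m₀ = 0, d₀ = 1), with convergents p_k = a_k·p_{k-1} + p_{k-2}, q_k = a_k·q_{k-1} + q_{k-2} (p₋₁ = 1, q₋₁ = 0):
  k = 0: a₀ = 12; p₀/q₀ = 12/1; p₀² − 147·q₀² = 144 − 147 = -3.
  k = 1: m = 12, d = 3, a = ⌊(12 + 12)/3⌋ = 8; p/q = (8·12 + 1)/(8·1 + 0) = 97/8; p² − 147·q² = 9409 − 9408 = 1.
  The first convergent with p² − 147·q² = 1 gives the fundamental solution (x₁, y₁) = (97, 8).
Step 2: Apply the recurrence (x_{n+1}, y_{n+1}) = (x₁x_n + 147y₁y_n, x₁y_n + y₁x_n) repeatedly.
  From (x_1, y_1) = (97, 8): x_2 = 97·97 + 147·8·8 = 18817; y_2 = 97·8 + 8·97 = 1552.
Step 3: Verify x_2² - 147·y_2² = 354079489 - 354079488 = 1 (should be 1). ✓

(x_1, y_1) = (97, 8); (x_2, y_2) = (18817, 1552).


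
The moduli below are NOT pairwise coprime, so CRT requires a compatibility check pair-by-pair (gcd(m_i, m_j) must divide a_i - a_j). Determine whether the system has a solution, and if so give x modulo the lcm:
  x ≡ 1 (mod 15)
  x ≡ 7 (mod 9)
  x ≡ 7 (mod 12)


Moduli 15, 9, 12 are not pairwise coprime, so CRT works modulo lcm(m_i) when all pairwise compatibility conditions hold.
Pairwise compatibility: gcd(m_i, m_j) must divide a_i - a_j for every pair.
Merge one congruence at a time:
  Start: x ≡ 1 (mod 15).
  Combine with x ≡ 7 (mod 9): gcd(15, 9) = 3; 7 - 1 = 6, which IS divisible by 3, so compatible.
    Write x = 1 + 15·t and substitute into x ≡ 7 (mod 9): 15·t ≡ 7 − 1 = 6 (mod 9).
    Divide the congruence (and modulus) by g = 3: 5·t ≡ 2 (mod 3).
    Reduce coefficients mod 3: 2·t ≡ 2 (mod 3).
    The inverse of 2 mod 3 is 2 (since 2·2 = 4 = 1·3 + 1), so t ≡ 2·2 = 4 ≡ 1 (mod 3).
    Then x = 1 + 15·1 = 16, valid modulo lcm(15, 9) = 45: x ≡ 16 (mod 45).
  Combine with x ≡ 7 (mod 12): gcd(45, 12) = 3; 7 - 16 = -9, which IS divisible by 3, so compatible.
    Write x = 16 + 45·t and substitute into x ≡ 7 (mod 12): 45·t ≡ 7 − 16 = -9 (mod 12).
    Divide the congruence (and modulus) by g = 3: 15·t ≡ -3 (mod 4).
    Reduce coefficients mod 4: 3·t ≡ 1 (mod 4).
    The inverse of 3 mod 4 is 3 (since 3·3 = 9 = 2·4 + 1), so t ≡ 3·1 = 3 ≡ 3 (mod 4).
    Then x = 16 + 45·3 = 151, valid modulo lcm(45, 12) = 180: x ≡ 151 (mod 180).
Verify: 151 mod 15 = 1, 151 mod 9 = 7, 151 mod 12 = 7.

x ≡ 151 (mod 180).


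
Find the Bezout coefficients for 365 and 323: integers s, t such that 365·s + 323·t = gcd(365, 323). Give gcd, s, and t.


Euclidean algorithm on (365, 323) — divide until remainder is 0:
  365 = 1 · 323 + 42
  323 = 7 · 42 + 29
  42 = 1 · 29 + 13
  29 = 2 · 13 + 3
  13 = 4 · 3 + 1
  3 = 3 · 1 + 0
gcd(365, 323) = 1.
Track Bezout coefficients alongside the remainders: start with r₀ = 365 = a·1 + b·0 (s = 1, t = 0) and r₁ = 323 = a·0 + b·1 (s = 0, t = 1); each new remainder r_{k+1} = r_{k-1} − q_k·r_k inherits s_{k+1} = s_{k-1} − q_k·s_k, t_{k+1} = t_{k-1} − q_k·t_k, so r_k = a·s_k + b·t_k at every step:
  q = 1: r = 42, s = 1 − 1·0 = 1, t = 0 − 1·1 = -1  (check: 365·1 + 323·(-1) = 42)
  q = 7: r = 29, s = 0 − 7·1 = -7, t = 1 − 7·(-1) = 8  (check: 365·(-7) + 323·8 = 29)
  q = 1: r = 13, s = 1 − 1·(-7) = 8, t = -1 − 1·8 = -9  (check: 365·8 + 323·(-9) = 13)
  q = 2: r = 3, s = -7 − 2·8 = -23, t = 8 − 2·(-9) = 26  (check: 365·(-23) + 323·26 = 3)
  q = 4: r = 1, s = 8 − 4·(-23) = 100, t = -9 − 4·26 = -113  (check: 365·100 + 323·(-113) = 1)
The row with r = 1 (the gcd) gives the Bezout coefficients s = 100, t = -113.
Result: 365 · (100) + 323 · (-113) = 1.

gcd(365, 323) = 1; s = 100, t = -113 (check: 365·100 + 323·(-113) = 1).


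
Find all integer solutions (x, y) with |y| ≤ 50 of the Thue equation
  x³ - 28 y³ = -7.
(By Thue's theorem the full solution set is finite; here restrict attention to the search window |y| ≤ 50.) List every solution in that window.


The equation is x³ - 28y³ = -7. For fixed y, x³ = 28·y³ − 7, so a solution requires the RHS to be a perfect cube.
Strategy: iterate y from -50 to 50, compute RHS = 28·y³ − 7, and check whether it is a (positive or negative) perfect cube.
Check small values of y:
  y = 0: RHS = -7 is not a perfect cube.
  y = 1: RHS = 21 is not a perfect cube.
  y = -1: RHS = -35 is not a perfect cube.
  y = 2: RHS = 217 is not a perfect cube.
  y = -2: RHS = -231 is not a perfect cube.
  y = 3: RHS = 749 is not a perfect cube.
  y = -3: RHS = -763 is not a perfect cube.
Continuing the search up to |y| = 50 finds no solutions either.
No (x, y) in the scanned range satisfies the equation.

No integer solutions with |y| ≤ 50.


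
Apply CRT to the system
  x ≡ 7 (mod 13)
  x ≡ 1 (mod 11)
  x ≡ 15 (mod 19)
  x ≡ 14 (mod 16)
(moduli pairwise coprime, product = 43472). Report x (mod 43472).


Product of moduli M = 13 · 11 · 19 · 16 = 43472.
Merge one congruence at a time:
  Start: x ≡ 7 (mod 13).
  Combine with x ≡ 1 (mod 11); new modulus lcm = 143.
    Write x = 7 + 13·t and substitute into x ≡ 1 (mod 11): 13·t ≡ 1 − 7 = -6 (mod 11).
    Reduce coefficients mod 11: 2·t ≡ 5 (mod 11).
    The inverse of 2 mod 11 is 6 (since 2·6 = 12 = 1·11 + 1), so t ≡ 6·5 = 30 ≡ 8 (mod 11).
    Then x = 7 + 13·8 = 111, valid modulo lcm(13, 11) = 143: x ≡ 111 (mod 143).
  Combine with x ≡ 15 (mod 19); new modulus lcm = 2717.
    Write x = 111 + 143·t and substitute into x ≡ 15 (mod 19): 143·t ≡ 15 − 111 = -96 (mod 19).
    Reduce coefficients mod 19: 10·t ≡ 18 (mod 19).
    The inverse of 10 mod 19 is 2 (since 10·2 = 20 = 1·19 + 1), so t ≡ 2·18 = 36 ≡ 17 (mod 19).
    Then x = 111 + 143·17 = 2542, valid modulo lcm(143, 19) = 2717: x ≡ 2542 (mod 2717).
  Combine with x ≡ 14 (mod 16); new modulus lcm = 43472.
    Write x = 2542 + 2717·t and substitute into x ≡ 14 (mod 16): 2717·t ≡ 14 − 2542 = -2528 (mod 16).
    Reduce coefficients mod 16: 13·t ≡ 0 (mod 16).
    The inverse of 13 mod 16 is 5 (since 13·5 = 65 = 4·16 + 1), so t ≡ 5·0 = 0 ≡ 0 (mod 16).
    Then x = 2542 + 2717·0 = 2542, valid modulo lcm(2717, 16) = 43472: x ≡ 2542 (mod 43472).
Verify against each original: 2542 mod 13 = 7, 2542 mod 11 = 1, 2542 mod 19 = 15, 2542 mod 16 = 14.

x ≡ 2542 (mod 43472).


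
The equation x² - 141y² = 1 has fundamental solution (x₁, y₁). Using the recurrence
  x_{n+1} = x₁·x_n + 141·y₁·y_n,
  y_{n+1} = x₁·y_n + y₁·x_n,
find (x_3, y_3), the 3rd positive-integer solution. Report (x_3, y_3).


Step 1: Find the fundamental solution (x₁, y₁) of x² - 141y² = 1.
  Expand √141 as a continued fraction. a₀ = ⌊√141⌋ = 11; iterate m_{k+1} = d_k·a_k − m_k, d_{k+1} = (141 − m_{k+1}²)/d_k, a_{k+1} = ⌊(a₀ + m_{k+1})/d_{k+1}⌋ (starting m₀ = 0, d₀ = 1), with convergents p_k = a_k·p_{k-1} + p_{k-2}, q_k = a_k·q_{k-1} + q_{k-2} (p₋₁ = 1, q₋₁ = 0):
  k = 0: a₀ = 11; p₀/q₀ = 11/1; p₀² − 141·q₀² = 121 − 141 = -20.
  k = 1: m = 11, d = 20, a = ⌊(11 + 11)/20⌋ = 1; p/q = (1·11 + 1)/(1·1 + 0) = 12/1; p² − 141·q² = 144 − 141 = 3.
  k = 2: m = 9, d = 3, a = ⌊(11 + 9)/3⌋ = 6; p/q = (6·12 + 11)/(6·1 + 1) = 83/7; p² − 141·q² = 6889 − 6909 = -20.
  k = 3: m = 9, d = 20, a = ⌊(11 + 9)/20⌋ = 1; p/q = (1·83 + 12)/(1·7 + 1) = 95/8; p² − 141·q² = 9025 − 9024 = 1.
  The first convergent with p² − 141·q² = 1 gives the fundamental solution (x₁, y₁) = (95, 8).
Step 2: Apply the recurrence (x_{n+1}, y_{n+1}) = (x₁x_n + 141y₁y_n, x₁y_n + y₁x_n) repeatedly.
  From (x_1, y_1) = (95, 8): x_2 = 95·95 + 141·8·8 = 18049; y_2 = 95·8 + 8·95 = 1520.
  From (x_2, y_2) = (18049, 1520): x_3 = 95·18049 + 141·8·1520 = 3429215; y_3 = 95·1520 + 8·18049 = 288792.
Step 3: Verify x_3² - 141·y_3² = 11759515516225 - 11759515516224 = 1 (should be 1). ✓

(x_1, y_1) = (95, 8); (x_3, y_3) = (3429215, 288792).


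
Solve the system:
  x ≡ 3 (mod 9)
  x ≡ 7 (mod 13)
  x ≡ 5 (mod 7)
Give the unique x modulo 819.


Moduli 9, 13, 7 are pairwise coprime; by CRT there is a unique solution modulo M = 9 · 13 · 7 = 819.
Solve pairwise, accumulating the modulus:
  Start with x ≡ 3 (mod 9).
  Combine with x ≡ 7 (mod 13): since gcd(9, 13) = 1, we get a unique residue mod 117.
    Write x = 3 + 9·t and substitute into x ≡ 7 (mod 13): 9·t ≡ 7 − 3 = 4 (mod 13).
    The inverse of 9 mod 13 is 3 (since 9·3 = 27 = 2·13 + 1), so t ≡ 3·4 = 12 ≡ 12 (mod 13).
    Then x = 3 + 9·12 = 111, valid modulo lcm(9, 13) = 117: x ≡ 111 (mod 117).
  Combine with x ≡ 5 (mod 7): since gcd(117, 7) = 1, we get a unique residue mod 819.
    Write x = 111 + 117·t and substitute into x ≡ 5 (mod 7): 117·t ≡ 5 − 111 = -106 (mod 7).
    Reduce coefficients mod 7: 5·t ≡ 6 (mod 7).
    The inverse of 5 mod 7 is 3 (since 5·3 = 15 = 2·7 + 1), so t ≡ 3·6 = 18 ≡ 4 (mod 7).
    Then x = 111 + 117·4 = 579, valid modulo lcm(117, 7) = 819: x ≡ 579 (mod 819).
Verify: 579 mod 9 = 3 ✓, 579 mod 13 = 7 ✓, 579 mod 7 = 5 ✓.

x ≡ 579 (mod 819).


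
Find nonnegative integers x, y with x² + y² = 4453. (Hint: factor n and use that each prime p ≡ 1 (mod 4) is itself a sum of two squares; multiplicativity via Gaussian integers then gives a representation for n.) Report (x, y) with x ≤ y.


Step 1: Factor n = 4453 = 61 · 73.
Step 2: Check the mod-4 condition on each prime factor: 61 ≡ 1 (mod 4), exponent 1; 73 ≡ 1 (mod 4), exponent 1.
All primes ≡ 3 (mod 4) appear to even exponent (or don't appear), so by the two-squares theorem n IS expressible as a sum of two squares.
Step 3: Build a representation. Here n = 61 · 73 is a product of primes ≡ 1 (mod 4). Each prime p ≡ 1 (mod 4) is itself a sum of two squares; find a² by testing p − a² for a perfect square:
  61: 61 − 1² = 60, 61 − 2² = 57, 61 − 3² = 52, 61 − 4² = 45, 61 − 5² = 36 = 6² ⇒ 61 = 5² + 6².
  73: 73 − 1² = 72, 73 − 2² = 69, 73 − 3² = 64 = 8² ⇒ 73 = 3² + 8².
  Combine using the Brahmagupta–Fibonacci identity (a² + b²)(c² + d²) = (ac − bd)² + (ad + bc)² = (ac + bd)² + (ad − bc)²:
  61 · 73 = 4453: from (5² + 6²)(3² + 8²), take (5·3 − 6·8, 5·8 + 6·3) = (15 − 48, 40 + 18) = (-33, 58); dropping signs (only squares matter) gives (33, 58); check 33² + 58² = 1089 + 3364 = 4453 ✓.
Step 4: Order so x ≤ y and verify: 33² + 58² = 1089 + 3364 = 4453 = n. ✓

n = 4453 = 33² + 58² (one valid representation with x ≤ y).


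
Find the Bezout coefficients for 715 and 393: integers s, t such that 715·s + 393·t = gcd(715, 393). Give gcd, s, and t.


Euclidean algorithm on (715, 393) — divide until remainder is 0:
  715 = 1 · 393 + 322
  393 = 1 · 322 + 71
  322 = 4 · 71 + 38
  71 = 1 · 38 + 33
  38 = 1 · 33 + 5
  33 = 6 · 5 + 3
  5 = 1 · 3 + 2
  3 = 1 · 2 + 1
  2 = 2 · 1 + 0
gcd(715, 393) = 1.
Track Bezout coefficients alongside the remainders: start with r₀ = 715 = a·1 + b·0 (s = 1, t = 0) and r₁ = 393 = a·0 + b·1 (s = 0, t = 1); each new remainder r_{k+1} = r_{k-1} − q_k·r_k inherits s_{k+1} = s_{k-1} − q_k·s_k, t_{k+1} = t_{k-1} − q_k·t_k, so r_k = a·s_k + b·t_k at every step:
  q = 1: r = 322, s = 1 − 1·0 = 1, t = 0 − 1·1 = -1  (check: 715·1 + 393·(-1) = 322)
  q = 1: r = 71, s = 0 − 1·1 = -1, t = 1 − 1·(-1) = 2  (check: 715·(-1) + 393·2 = 71)
  q = 4: r = 38, s = 1 − 4·(-1) = 5, t = -1 − 4·2 = -9  (check: 715·5 + 393·(-9) = 38)
  q = 1: r = 33, s = -1 − 1·5 = -6, t = 2 − 1·(-9) = 11  (check: 715·(-6) + 393·11 = 33)
  q = 1: r = 5, s = 5 − 1·(-6) = 11, t = -9 − 1·11 = -20  (check: 715·11 + 393·(-20) = 5)
  q = 6: r = 3, s = -6 − 6·11 = -72, t = 11 − 6·(-20) = 131  (check: 715·(-72) + 393·131 = 3)
  q = 1: r = 2, s = 11 − 1·(-72) = 83, t = -20 − 1·131 = -151  (check: 715·83 + 393·(-151) = 2)
  q = 1: r = 1, s = -72 − 1·83 = -155, t = 131 − 1·(-151) = 282  (check: 715·(-155) + 393·282 = 1)
The row with r = 1 (the gcd) gives the Bezout coefficients s = -155, t = 282.
Result: 715 · (-155) + 393 · (282) = 1.

gcd(715, 393) = 1; s = -155, t = 282 (check: 715·(-155) + 393·282 = 1).


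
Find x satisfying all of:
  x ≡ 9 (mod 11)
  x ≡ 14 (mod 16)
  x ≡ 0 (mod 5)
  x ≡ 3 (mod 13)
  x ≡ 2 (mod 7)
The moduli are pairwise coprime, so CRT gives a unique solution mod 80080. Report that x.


Product of moduli M = 11 · 16 · 5 · 13 · 7 = 80080.
Merge one congruence at a time:
  Start: x ≡ 9 (mod 11).
  Combine with x ≡ 14 (mod 16); new modulus lcm = 176.
    Write x = 9 + 11·t and substitute into x ≡ 14 (mod 16): 11·t ≡ 14 − 9 = 5 (mod 16).
    The inverse of 11 mod 16 is 3 (since 11·3 = 33 = 2·16 + 1), so t ≡ 3·5 = 15 ≡ 15 (mod 16).
    Then x = 9 + 11·15 = 174, valid modulo lcm(11, 16) = 176: x ≡ 174 (mod 176).
  Combine with x ≡ 0 (mod 5); new modulus lcm = 880.
    Write x = 174 + 176·t and substitute into x ≡ 0 (mod 5): 176·t ≡ 0 − 174 = -174 (mod 5).
    Reduce coefficients mod 5: 1·t ≡ 1 (mod 5).
    So t ≡ 1 (mod 5).
    Then x = 174 + 176·1 = 350, valid modulo lcm(176, 5) = 880: x ≡ 350 (mod 880).
  Combine with x ≡ 3 (mod 13); new modulus lcm = 11440.
    Write x = 350 + 880·t and substitute into x ≡ 3 (mod 13): 880·t ≡ 3 − 350 = -347 (mod 13).
    Reduce coefficients mod 13: 9·t ≡ 4 (mod 13).
    The inverse of 9 mod 13 is 3 (since 9·3 = 27 = 2·13 + 1), so t ≡ 3·4 = 12 ≡ 12 (mod 13).
    Then x = 350 + 880·12 = 10910, valid modulo lcm(880, 13) = 11440: x ≡ 10910 (mod 11440).
  Combine with x ≡ 2 (mod 7); new modulus lcm = 80080.
    Write x = 10910 + 11440·t and substitute into x ≡ 2 (mod 7): 11440·t ≡ 2 − 10910 = -10908 (mod 7).
    Reduce coefficients mod 7: 2·t ≡ 5 (mod 7).
    The inverse of 2 mod 7 is 4 (since 2·4 = 8 = 1·7 + 1), so t ≡ 4·5 = 20 ≡ 6 (mod 7).
    Then x = 10910 + 11440·6 = 79550, valid modulo lcm(11440, 7) = 80080: x ≡ 79550 (mod 80080).
Verify against each original: 79550 mod 11 = 9, 79550 mod 16 = 14, 79550 mod 5 = 0, 79550 mod 13 = 3, 79550 mod 7 = 2.

x ≡ 79550 (mod 80080).
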